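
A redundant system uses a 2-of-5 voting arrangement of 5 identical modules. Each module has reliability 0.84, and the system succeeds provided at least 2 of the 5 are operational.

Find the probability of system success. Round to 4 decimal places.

0.9971

R = Σ_{i=2}^{5} C(5,i) p^i (1−p)^{5−i} with p = 0.84
C(5,2)·0.84^2·0.16^3 = 0.028901
C(5,3)·0.84^3·0.16^2 = 0.151732
C(5,4)·0.84^4·0.16^1 = 0.398297
C(5,5)·0.84^5·0.16^0 = 0.418212
Sum = 0.9971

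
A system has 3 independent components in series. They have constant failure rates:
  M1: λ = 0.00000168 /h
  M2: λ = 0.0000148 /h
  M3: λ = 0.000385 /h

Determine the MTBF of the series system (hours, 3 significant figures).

2490

Series of exponential components: λ_sys = Σ λ_i
λ_sys = 0.00000168 + 0.0000148 + 0.000385 = 4.0148e-04 /h
MTBF = 1 / λ_sys = 2490 h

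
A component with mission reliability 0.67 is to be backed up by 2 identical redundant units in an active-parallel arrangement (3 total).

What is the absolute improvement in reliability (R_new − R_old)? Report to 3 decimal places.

R_before = 0.67
R_after = 1 − (1 − 0.67)^3 = 0.964
ΔR = 0.964 − 0.67 = 0.294

0.294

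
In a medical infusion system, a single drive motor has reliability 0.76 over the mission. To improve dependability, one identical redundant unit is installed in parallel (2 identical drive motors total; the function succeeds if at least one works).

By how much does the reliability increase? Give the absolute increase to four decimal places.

R_before = 0.76
R_after = 1 − (1 − 0.76)^2 = 0.9424
ΔR = 0.9424 − 0.76 = 0.1824

0.1824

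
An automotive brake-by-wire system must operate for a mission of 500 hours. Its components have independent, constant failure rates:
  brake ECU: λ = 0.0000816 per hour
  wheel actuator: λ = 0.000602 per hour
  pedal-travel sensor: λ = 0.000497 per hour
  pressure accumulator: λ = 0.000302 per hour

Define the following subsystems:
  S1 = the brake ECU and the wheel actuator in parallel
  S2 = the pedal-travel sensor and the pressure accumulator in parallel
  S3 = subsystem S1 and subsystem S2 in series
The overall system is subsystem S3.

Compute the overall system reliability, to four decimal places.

R(brake ECU) = exp(−0.0000816 × 500) = 0.960021
R(wheel actuator) = exp(−0.000602 × 500) = 0.740078
R(pedal-travel sensor) = exp(−0.000497 × 500) = 0.779970
R(pressure accumulator) = exp(−0.000302 × 500) = 0.859848
Parallel (brake ECU and wheel actuator): 1 − (1 − 0.960021)(1 − 0.740078) = 0.989609
Parallel (pedal-travel sensor and pressure accumulator): 1 − (1 − 0.779970)(1 − 0.859848) = 0.969162
Series ([0.989609] and [0.969162]): 0.989609 × 0.969162 = 0.9591

0.9591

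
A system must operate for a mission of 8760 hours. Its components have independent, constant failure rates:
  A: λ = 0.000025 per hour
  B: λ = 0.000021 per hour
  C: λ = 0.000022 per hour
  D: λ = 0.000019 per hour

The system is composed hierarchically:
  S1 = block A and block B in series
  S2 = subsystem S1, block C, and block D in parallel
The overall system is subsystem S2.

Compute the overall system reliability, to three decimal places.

R(A) = exp(−0.000025 × 8760) = 0.80332
R(B) = exp(−0.000021 × 8760) = 0.83197
R(C) = exp(−0.000022 × 8760) = 0.82471
R(D) = exp(−0.000019 × 8760) = 0.84667
Series (A and B): 0.80332 × 0.83197 = 0.66834
Parallel ([0.66834], C, and D): 1 − (1 − 0.66834)(1 − 0.82471)(1 − 0.84667) = 0.991

0.991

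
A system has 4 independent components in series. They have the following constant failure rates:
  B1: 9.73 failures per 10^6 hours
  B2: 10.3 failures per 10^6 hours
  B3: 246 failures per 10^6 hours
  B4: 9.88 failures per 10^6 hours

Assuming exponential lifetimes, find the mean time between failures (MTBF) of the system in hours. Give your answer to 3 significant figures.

Series of exponential components: λ_sys = Σ λ_i
λ_sys = 0.00000973 + 0.0000103 + 0.000246 + 0.00000988 = 2.7591e-04 /h
MTBF = 1 / λ_sys = 3620 h

3620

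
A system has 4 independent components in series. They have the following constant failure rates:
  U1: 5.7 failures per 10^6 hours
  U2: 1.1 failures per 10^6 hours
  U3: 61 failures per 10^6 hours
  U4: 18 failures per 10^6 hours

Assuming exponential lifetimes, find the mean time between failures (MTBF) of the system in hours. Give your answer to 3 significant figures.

11700

Series of exponential components: λ_sys = Σ λ_i
λ_sys = 0.0000057 + 0.0000011 + 0.000061 + 0.000018 = 8.5800e-05 /h
MTBF = 1 / λ_sys = 11700 h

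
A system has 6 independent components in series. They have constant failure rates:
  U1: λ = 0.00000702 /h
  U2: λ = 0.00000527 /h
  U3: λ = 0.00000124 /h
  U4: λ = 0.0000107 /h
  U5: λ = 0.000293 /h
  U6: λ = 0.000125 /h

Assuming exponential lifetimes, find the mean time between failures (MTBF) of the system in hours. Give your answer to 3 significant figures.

2260

Series of exponential components: λ_sys = Σ λ_i
λ_sys = 0.00000702 + 0.00000527 + 0.00000124 + 0.0000107 + 0.000293 + 0.000125 = 4.4223e-04 /h
MTBF = 1 / λ_sys = 2260 h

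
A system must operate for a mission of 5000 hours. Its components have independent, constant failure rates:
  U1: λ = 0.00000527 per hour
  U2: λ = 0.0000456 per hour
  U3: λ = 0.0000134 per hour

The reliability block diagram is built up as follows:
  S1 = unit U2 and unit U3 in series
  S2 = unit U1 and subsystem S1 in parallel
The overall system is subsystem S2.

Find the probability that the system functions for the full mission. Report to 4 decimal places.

0.9934

R(U1) = exp(−0.00000527 × 5000) = 0.973994
R(U2) = exp(−0.0000456 × 5000) = 0.796124
R(U3) = exp(−0.0000134 × 5000) = 0.935195
Series (U2 and U3): 0.796124 × 0.935195 = 0.744531
Parallel (U1 and [0.744531]): 1 − (1 − 0.973994)(1 − 0.744531) = 0.9934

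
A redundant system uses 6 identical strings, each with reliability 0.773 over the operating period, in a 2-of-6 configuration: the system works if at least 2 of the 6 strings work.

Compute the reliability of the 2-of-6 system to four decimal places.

R = Σ_{i=2}^{6} C(6,i) p^i (1−p)^{6−i} with p = 0.773
C(6,2)·0.773^2·0.227^4 = 0.023799
C(6,3)·0.773^3·0.227^3 = 0.108055
C(6,4)·0.773^4·0.227^2 = 0.275969
C(6,5)·0.773^5·0.227^1 = 0.375902
C(6,6)·0.773^6·0.227^0 = 0.213342
Sum = 0.9971

0.9971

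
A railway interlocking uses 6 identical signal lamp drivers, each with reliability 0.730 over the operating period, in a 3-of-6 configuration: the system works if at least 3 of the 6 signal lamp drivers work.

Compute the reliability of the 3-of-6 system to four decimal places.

0.9508

R = Σ_{i=3}^{6} C(6,i) p^i (1−p)^{6−i} with p = 0.730
C(6,3)·0.730^3·0.270^3 = 0.153140
C(6,4)·0.730^4·0.270^2 = 0.310535
C(6,5)·0.730^5·0.270^1 = 0.335838
C(6,6)·0.730^6·0.270^0 = 0.151334
Sum = 0.9508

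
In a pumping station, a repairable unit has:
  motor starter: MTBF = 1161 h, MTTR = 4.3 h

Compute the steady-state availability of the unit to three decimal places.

A(motor starter) = MTBF/(MTBF+MTTR) = 1161/(1161+4.3) = 0.996

0.996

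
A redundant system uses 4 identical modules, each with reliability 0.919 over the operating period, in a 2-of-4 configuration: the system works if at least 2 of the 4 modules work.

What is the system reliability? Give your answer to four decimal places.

R = Σ_{i=2}^{4} C(4,i) p^i (1−p)^{4−i} with p = 0.919
C(4,2)·0.919^2·0.081^2 = 0.033247
C(4,3)·0.919^3·0.081^1 = 0.251473
C(4,4)·0.919^4·0.081^0 = 0.713283
Sum = 0.9980

0.9980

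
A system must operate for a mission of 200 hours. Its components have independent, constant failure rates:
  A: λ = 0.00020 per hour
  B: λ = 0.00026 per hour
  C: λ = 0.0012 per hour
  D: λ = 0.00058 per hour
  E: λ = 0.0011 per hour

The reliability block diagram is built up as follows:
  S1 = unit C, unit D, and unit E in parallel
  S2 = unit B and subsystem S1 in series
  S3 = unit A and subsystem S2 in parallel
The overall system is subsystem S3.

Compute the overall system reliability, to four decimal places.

0.9978

R(A) = exp(−0.00020 × 200) = 0.960789
R(B) = exp(−0.00026 × 200) = 0.949329
R(C) = exp(−0.0012 × 200) = 0.786628
R(D) = exp(−0.00058 × 200) = 0.890475
R(E) = exp(−0.0011 × 200) = 0.802519
Parallel (C, D, and E): 1 − (1 − 0.786628)(1 − 0.890475)(1 − 0.802519) = 0.995385
Series (B and [0.995385]): 0.949329 × 0.995385 = 0.944948
Parallel (A and [0.944948]): 1 − (1 − 0.960789)(1 − 0.944948) = 0.9978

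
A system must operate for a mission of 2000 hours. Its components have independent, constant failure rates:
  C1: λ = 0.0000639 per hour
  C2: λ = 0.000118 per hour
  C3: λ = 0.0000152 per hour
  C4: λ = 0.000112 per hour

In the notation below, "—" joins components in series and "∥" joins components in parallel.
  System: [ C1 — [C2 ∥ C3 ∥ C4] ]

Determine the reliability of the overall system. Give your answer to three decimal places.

0.879

R(C1) = exp(−0.0000639 × 2000) = 0.88003
R(C2) = exp(−0.000118 × 2000) = 0.78978
R(C3) = exp(−0.0000152 × 2000) = 0.97006
R(C4) = exp(−0.000112 × 2000) = 0.79932
Parallel (C2, C3, and C4): 1 − (1 − 0.78978)(1 − 0.97006)(1 − 0.79932) = 0.99874
Series (C1 and [0.99874]): 0.88003 × 0.99874 = 0.879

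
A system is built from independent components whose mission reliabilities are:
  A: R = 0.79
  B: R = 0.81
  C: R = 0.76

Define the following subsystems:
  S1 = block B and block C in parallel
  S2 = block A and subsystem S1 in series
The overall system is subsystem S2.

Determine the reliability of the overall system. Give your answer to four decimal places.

Parallel (B and C): 1 − (1 − 0.810000)(1 − 0.760000) = 0.954400
Series (A and [0.954400]): 0.790000 × 0.954400 = 0.7540

0.7540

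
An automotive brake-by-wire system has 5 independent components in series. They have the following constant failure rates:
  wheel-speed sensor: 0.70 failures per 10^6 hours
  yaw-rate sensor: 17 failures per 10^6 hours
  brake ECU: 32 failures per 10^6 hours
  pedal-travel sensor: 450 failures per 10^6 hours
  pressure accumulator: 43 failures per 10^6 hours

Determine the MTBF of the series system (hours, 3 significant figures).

Series of exponential components: λ_sys = Σ λ_i
λ_sys = 0.00000070 + 0.000017 + 0.000032 + 0.00045 + 0.000043 = 5.4270e-04 /h
MTBF = 1 / λ_sys = 1840 h

1840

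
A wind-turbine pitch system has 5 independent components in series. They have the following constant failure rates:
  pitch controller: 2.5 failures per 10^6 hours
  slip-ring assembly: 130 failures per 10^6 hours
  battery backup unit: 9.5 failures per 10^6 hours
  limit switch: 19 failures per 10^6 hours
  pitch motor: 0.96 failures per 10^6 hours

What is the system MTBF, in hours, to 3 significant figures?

Series of exponential components: λ_sys = Σ λ_i
λ_sys = 0.0000025 + 0.00013 + 0.0000095 + 0.000019 + 0.00000096 = 1.6196e-04 /h
MTBF = 1 / λ_sys = 6170 h

6170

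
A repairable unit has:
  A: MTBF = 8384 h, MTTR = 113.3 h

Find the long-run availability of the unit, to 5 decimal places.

A(A) = MTBF/(MTBF+MTTR) = 8384/(8384+113.3) = 0.98667

0.98667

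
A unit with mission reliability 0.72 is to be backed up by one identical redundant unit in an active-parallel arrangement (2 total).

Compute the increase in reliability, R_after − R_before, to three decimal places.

0.202

R_before = 0.72
R_after = 1 − (1 − 0.72)^2 = 0.922
ΔR = 0.922 − 0.72 = 0.202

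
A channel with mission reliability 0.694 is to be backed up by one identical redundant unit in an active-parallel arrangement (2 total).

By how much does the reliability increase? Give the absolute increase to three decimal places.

0.212

R_before = 0.694
R_after = 1 − (1 − 0.694)^2 = 0.906
ΔR = 0.906 − 0.694 = 0.212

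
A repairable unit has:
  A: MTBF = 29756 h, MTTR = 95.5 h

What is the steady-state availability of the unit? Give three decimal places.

0.997

A(A) = MTBF/(MTBF+MTTR) = 29756/(29756+95.5) = 0.997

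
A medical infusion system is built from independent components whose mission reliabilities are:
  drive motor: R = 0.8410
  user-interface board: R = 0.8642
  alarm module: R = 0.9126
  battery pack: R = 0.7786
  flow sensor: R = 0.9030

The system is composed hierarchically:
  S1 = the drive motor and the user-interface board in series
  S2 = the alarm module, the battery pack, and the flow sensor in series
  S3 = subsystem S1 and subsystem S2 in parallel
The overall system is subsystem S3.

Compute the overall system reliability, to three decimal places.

0.902

Series (drive motor and user-interface board): 0.84100 × 0.86420 = 0.72679
Series (alarm module, battery pack, and flow sensor): 0.91260 × 0.77860 × 0.90300 = 0.64163
Parallel ([0.72679] and [0.64163]): 1 − (1 − 0.72679)(1 − 0.64163) = 0.902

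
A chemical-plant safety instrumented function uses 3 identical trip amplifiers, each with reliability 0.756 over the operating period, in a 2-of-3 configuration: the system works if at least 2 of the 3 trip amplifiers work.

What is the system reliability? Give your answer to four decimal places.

0.8504

R = Σ_{i=2}^{3} C(3,i) p^i (1−p)^{3−i} with p = 0.756
C(3,2)·0.756^2·0.244^1 = 0.418364
C(3,3)·0.756^3·0.244^0 = 0.432081
Sum = 0.8504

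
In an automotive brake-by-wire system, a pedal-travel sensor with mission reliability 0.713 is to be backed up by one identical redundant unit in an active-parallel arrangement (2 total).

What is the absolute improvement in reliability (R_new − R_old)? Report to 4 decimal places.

R_before = 0.713
R_after = 1 − (1 − 0.713)^2 = 0.9176
ΔR = 0.9176 − 0.713 = 0.2046

0.2046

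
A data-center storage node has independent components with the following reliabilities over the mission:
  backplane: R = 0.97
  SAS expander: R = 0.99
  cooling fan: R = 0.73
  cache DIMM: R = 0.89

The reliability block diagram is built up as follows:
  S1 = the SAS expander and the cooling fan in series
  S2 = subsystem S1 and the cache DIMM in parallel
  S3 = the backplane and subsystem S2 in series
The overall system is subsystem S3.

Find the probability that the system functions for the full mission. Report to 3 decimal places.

Series (SAS expander and cooling fan): 0.99000 × 0.73000 = 0.72270
Parallel ([0.72270] and cache DIMM): 1 − (1 − 0.72270)(1 − 0.89000) = 0.96950
Series (backplane and [0.96950]): 0.97000 × 0.96950 = 0.940

0.940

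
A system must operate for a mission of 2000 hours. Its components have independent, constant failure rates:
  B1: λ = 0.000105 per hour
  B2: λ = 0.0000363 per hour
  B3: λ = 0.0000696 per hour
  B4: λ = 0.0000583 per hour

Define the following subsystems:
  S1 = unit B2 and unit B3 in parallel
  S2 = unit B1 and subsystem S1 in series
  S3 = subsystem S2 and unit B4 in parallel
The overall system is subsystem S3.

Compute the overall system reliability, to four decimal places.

0.9783

R(B1) = exp(−0.000105 × 2000) = 0.810584
R(B2) = exp(−0.0000363 × 2000) = 0.929973
R(B3) = exp(−0.0000696 × 2000) = 0.870054
R(B4) = exp(−0.0000583 × 2000) = 0.889941
Parallel (B2 and B3): 1 − (1 − 0.929973)(1 − 0.870054) = 0.990900
Series (B1 and [0.990900]): 0.810584 × 0.990900 = 0.803208
Parallel ([0.803208] and B4): 1 − (1 − 0.803208)(1 − 0.889941) = 0.9783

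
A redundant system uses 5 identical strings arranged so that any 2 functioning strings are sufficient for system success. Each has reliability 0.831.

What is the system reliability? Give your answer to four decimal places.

R = Σ_{i=2}^{5} C(5,i) p^i (1−p)^{5−i} with p = 0.831
C(5,2)·0.831^2·0.169^3 = 0.033332
C(5,3)·0.831^3·0.169^2 = 0.163899
C(5,4)·0.831^4·0.169^1 = 0.402959
C(5,5)·0.831^5·0.169^0 = 0.396283
Sum = 0.9965

0.9965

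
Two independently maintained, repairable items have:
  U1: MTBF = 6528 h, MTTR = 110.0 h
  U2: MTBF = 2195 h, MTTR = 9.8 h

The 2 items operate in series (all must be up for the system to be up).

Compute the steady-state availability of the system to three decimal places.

A(U1) = MTBF/(MTBF+MTTR) = 6528/(6528+110.0) = 0.983429
A(U2) = MTBF/(MTBF+MTTR) = 2195/(2195+9.8) = 0.995555
Series availability: 0.983429 × 0.995555 = 0.979

0.979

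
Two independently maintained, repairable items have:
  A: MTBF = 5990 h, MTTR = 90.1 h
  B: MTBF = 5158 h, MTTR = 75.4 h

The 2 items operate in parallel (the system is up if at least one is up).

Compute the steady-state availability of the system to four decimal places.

A(A) = MTBF/(MTBF+MTTR) = 5990/(5990+90.1) = 0.985181
A(B) = MTBF/(MTBF+MTTR) = 5158/(5158+75.4) = 0.985593
Parallel availability: 1 − (1 − 0.985181)(1 − 0.985593) = 0.9998

0.9998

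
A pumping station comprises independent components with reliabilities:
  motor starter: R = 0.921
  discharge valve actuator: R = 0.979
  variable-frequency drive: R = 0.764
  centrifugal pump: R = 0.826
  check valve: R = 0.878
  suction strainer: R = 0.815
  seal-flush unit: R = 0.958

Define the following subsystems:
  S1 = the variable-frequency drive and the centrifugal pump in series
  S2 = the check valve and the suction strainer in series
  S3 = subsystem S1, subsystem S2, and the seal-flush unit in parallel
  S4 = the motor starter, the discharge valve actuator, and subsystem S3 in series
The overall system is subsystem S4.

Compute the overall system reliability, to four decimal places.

Series (variable-frequency drive and centrifugal pump): 0.764000 × 0.826000 = 0.631064
Series (check valve and suction strainer): 0.878000 × 0.815000 = 0.715570
Parallel ([0.631064], [0.715570], and seal-flush unit): 1 − (1 − 0.631064)(1 − 0.715570)(1 − 0.958000) = 0.995593
Series (motor starter, discharge valve actuator, and [0.995593]): 0.921000 × 0.979000 × 0.995593 = 0.8977

0.8977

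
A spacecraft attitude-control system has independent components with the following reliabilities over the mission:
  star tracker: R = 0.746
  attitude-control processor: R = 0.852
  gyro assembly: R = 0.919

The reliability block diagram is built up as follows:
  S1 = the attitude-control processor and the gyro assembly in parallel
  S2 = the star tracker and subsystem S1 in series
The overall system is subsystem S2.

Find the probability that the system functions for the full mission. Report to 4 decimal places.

0.7371

Parallel (attitude-control processor and gyro assembly): 1 − (1 − 0.852000)(1 − 0.919000) = 0.988012
Series (star tracker and [0.988012]): 0.746000 × 0.988012 = 0.7371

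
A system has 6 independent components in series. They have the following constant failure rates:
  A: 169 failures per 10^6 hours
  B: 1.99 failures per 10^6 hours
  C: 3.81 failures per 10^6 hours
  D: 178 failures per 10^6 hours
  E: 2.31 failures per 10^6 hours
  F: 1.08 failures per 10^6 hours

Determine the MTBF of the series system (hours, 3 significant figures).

2810

Series of exponential components: λ_sys = Σ λ_i
λ_sys = 0.000169 + 0.00000199 + 0.00000381 + 0.000178 + 0.00000231 + 0.00000108 = 3.5619e-04 /h
MTBF = 1 / λ_sys = 2810 h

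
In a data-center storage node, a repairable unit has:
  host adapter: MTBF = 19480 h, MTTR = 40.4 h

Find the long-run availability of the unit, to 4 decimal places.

0.9979

A(host adapter) = MTBF/(MTBF+MTTR) = 19480/(19480+40.4) = 0.9979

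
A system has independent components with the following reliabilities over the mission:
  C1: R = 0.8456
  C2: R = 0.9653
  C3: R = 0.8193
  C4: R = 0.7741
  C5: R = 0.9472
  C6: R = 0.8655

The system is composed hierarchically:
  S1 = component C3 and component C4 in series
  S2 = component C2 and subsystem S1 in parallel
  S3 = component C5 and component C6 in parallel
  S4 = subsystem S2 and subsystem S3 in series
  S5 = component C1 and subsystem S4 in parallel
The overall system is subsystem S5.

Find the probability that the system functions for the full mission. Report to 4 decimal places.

Series (C3 and C4): 0.819300 × 0.774100 = 0.634220
Parallel (C2 and [0.634220]): 1 − (1 − 0.965300)(1 − 0.634220) = 0.987307
Parallel (C5 and C6): 1 − (1 − 0.947200)(1 − 0.865500) = 0.992898
Series ([0.987307] and [0.992898]): 0.987307 × 0.992898 = 0.980295
Parallel (C1 and [0.980295]): 1 − (1 − 0.845600)(1 − 0.980295) = 0.9970

0.9970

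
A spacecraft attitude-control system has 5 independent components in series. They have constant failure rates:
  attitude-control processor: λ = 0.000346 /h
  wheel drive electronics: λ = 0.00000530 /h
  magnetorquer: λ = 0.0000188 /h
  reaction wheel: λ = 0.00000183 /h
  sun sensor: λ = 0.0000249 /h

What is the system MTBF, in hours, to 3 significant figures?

Series of exponential components: λ_sys = Σ λ_i
λ_sys = 0.000346 + 0.00000530 + 0.0000188 + 0.00000183 + 0.0000249 = 3.9683e-04 /h
MTBF = 1 / λ_sys = 2520 h

2520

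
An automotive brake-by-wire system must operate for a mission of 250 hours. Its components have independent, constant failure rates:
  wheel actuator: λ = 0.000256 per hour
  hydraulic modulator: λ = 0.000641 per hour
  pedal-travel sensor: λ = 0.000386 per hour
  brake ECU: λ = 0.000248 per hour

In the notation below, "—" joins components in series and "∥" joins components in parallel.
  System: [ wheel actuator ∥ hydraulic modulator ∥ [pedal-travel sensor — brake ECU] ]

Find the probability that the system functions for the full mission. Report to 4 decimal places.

R(wheel actuator) = exp(−0.000256 × 250) = 0.938005
R(hydraulic modulator) = exp(−0.000641 × 250) = 0.851931
R(pedal-travel sensor) = exp(−0.000386 × 250) = 0.908010
R(brake ECU) = exp(−0.000248 × 250) = 0.939883
Series (pedal-travel sensor and brake ECU): 0.908010 × 0.939883 = 0.853423
Parallel (wheel actuator, hydraulic modulator, and [0.853423]): 1 − (1 − 0.938005)(1 − 0.851931)(1 − 0.853423) = 0.9987

0.9987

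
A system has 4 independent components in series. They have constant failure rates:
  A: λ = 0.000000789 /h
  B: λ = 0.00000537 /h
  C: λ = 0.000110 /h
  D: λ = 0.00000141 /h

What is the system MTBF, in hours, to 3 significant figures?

8510

Series of exponential components: λ_sys = Σ λ_i
λ_sys = 0.000000789 + 0.00000537 + 0.000110 + 0.00000141 = 1.1757e-04 /h
MTBF = 1 / λ_sys = 8510 h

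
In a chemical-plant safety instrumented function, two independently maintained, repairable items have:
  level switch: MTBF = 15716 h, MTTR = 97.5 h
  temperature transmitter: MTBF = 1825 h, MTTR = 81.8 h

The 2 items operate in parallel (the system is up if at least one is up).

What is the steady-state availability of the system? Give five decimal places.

0.99974

A(level switch) = MTBF/(MTBF+MTTR) = 15716/(15716+97.5) = 0.993834
A(temperature transmitter) = MTBF/(MTBF+MTTR) = 1825/(1825+81.8) = 0.957101
Parallel availability: 1 − (1 − 0.993834)(1 − 0.957101) = 0.99974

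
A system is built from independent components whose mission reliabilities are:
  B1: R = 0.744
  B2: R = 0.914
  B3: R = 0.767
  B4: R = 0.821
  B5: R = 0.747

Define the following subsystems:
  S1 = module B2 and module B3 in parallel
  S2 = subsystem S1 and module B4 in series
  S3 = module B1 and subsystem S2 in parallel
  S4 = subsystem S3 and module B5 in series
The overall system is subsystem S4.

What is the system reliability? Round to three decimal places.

Parallel (B2 and B3): 1 − (1 − 0.91400)(1 − 0.76700) = 0.97996
Series ([0.97996] and B4): 0.97996 × 0.82100 = 0.80455
Parallel (B1 and [0.80455]): 1 − (1 − 0.74400)(1 − 0.80455) = 0.94996
Series ([0.94996] and B5): 0.94996 × 0.74700 = 0.710

0.710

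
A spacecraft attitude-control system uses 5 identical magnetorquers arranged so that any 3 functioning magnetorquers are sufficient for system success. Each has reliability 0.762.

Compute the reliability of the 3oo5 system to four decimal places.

R = Σ_{i=3}^{5} C(5,i) p^i (1−p)^{5−i} with p = 0.762
C(5,3)·0.762^3·0.238^2 = 0.250622
C(5,4)·0.762^4·0.238^1 = 0.401205
C(5,5)·0.762^5·0.238^0 = 0.256906
Sum = 0.9087

0.9087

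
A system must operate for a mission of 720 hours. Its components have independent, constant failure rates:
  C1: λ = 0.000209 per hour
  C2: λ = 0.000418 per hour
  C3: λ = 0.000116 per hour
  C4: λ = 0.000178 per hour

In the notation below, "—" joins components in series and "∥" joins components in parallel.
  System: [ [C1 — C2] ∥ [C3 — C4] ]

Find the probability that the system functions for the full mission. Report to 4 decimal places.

R(C1) = exp(−0.000209 × 720) = 0.860295
R(C2) = exp(−0.000418 × 720) = 0.740107
R(C3) = exp(−0.000116 × 720) = 0.919873
R(C4) = exp(−0.000178 × 720) = 0.879713
Series (C1 and C2): 0.860295 × 0.740107 = 0.636710
Series (C3 and C4): 0.919873 × 0.879713 = 0.809224
Parallel ([0.636710] and [0.809224]): 1 − (1 − 0.636710)(1 − 0.809224) = 0.9307

0.9307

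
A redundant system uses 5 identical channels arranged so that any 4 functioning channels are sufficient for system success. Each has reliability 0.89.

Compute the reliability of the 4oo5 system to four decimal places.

0.9035

R = Σ_{i=4}^{5} C(5,i) p^i (1−p)^{5−i} with p = 0.89
C(5,4)·0.89^4·0.11^1 = 0.345082
C(5,5)·0.89^5·0.11^0 = 0.558406
Sum = 0.9035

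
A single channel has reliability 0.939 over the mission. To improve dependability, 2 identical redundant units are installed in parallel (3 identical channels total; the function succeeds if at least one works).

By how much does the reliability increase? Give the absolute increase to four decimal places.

R_before = 0.939
R_after = 1 − (1 − 0.939)^3 = 0.9998
ΔR = 0.9998 − 0.939 = 0.0608

0.0608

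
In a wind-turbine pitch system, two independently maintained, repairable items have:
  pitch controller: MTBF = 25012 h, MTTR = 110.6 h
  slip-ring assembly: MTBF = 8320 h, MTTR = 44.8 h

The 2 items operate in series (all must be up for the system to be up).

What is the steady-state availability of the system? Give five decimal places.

0.99027

A(pitch controller) = MTBF/(MTBF+MTTR) = 25012/(25012+110.6) = 0.995598
A(slip-ring assembly) = MTBF/(MTBF+MTTR) = 8320/(8320+44.8) = 0.994644
Series availability: 0.995598 × 0.994644 = 0.99027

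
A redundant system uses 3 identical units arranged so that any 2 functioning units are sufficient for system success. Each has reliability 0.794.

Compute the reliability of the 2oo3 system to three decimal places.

0.890

R = Σ_{i=2}^{3} C(3,i) p^i (1−p)^{3−i} with p = 0.794
C(3,2)·0.794^2·0.206^1 = 0.38961
C(3,3)·0.794^3·0.206^0 = 0.50057
Sum = 0.890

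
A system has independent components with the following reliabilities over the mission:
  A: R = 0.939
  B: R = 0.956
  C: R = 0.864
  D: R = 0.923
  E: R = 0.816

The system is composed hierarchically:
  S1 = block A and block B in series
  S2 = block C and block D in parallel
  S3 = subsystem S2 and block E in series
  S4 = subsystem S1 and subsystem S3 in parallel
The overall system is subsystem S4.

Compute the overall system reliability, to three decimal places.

Series (A and B): 0.93900 × 0.95600 = 0.89768
Parallel (C and D): 1 − (1 − 0.86400)(1 − 0.92300) = 0.98953
Series ([0.98953] and E): 0.98953 × 0.81600 = 0.80746
Parallel ([0.89768] and [0.80746]): 1 − (1 − 0.89768)(1 − 0.80746) = 0.980

0.980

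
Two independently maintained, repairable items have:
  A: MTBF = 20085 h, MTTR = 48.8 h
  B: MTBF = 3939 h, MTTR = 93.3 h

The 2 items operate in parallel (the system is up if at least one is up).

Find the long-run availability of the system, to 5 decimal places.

0.99994

A(A) = MTBF/(MTBF+MTTR) = 20085/(20085+48.8) = 0.997576
A(B) = MTBF/(MTBF+MTTR) = 3939/(3939+93.3) = 0.976862
Parallel availability: 1 − (1 − 0.997576)(1 − 0.976862) = 0.99994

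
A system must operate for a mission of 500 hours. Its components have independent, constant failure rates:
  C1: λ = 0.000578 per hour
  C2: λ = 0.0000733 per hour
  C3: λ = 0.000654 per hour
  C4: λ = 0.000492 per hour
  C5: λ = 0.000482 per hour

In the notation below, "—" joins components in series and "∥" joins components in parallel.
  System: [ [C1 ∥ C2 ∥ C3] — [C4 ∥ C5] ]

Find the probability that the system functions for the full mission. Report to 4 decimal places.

R(C1) = exp(−0.000578 × 500) = 0.749012
R(C2) = exp(−0.0000733 × 500) = 0.964013
R(C3) = exp(−0.000654 × 500) = 0.721084
R(C4) = exp(−0.000492 × 500) = 0.781922
R(C5) = exp(−0.000482 × 500) = 0.785842
Parallel (C1, C2, and C3): 1 − (1 − 0.749012)(1 − 0.964013)(1 − 0.721084) = 0.997481
Parallel (C4 and C5): 1 − (1 − 0.781922)(1 − 0.785842) = 0.953297
Series ([0.997481] and [0.953297]): 0.997481 × 0.953297 = 0.9509

0.9509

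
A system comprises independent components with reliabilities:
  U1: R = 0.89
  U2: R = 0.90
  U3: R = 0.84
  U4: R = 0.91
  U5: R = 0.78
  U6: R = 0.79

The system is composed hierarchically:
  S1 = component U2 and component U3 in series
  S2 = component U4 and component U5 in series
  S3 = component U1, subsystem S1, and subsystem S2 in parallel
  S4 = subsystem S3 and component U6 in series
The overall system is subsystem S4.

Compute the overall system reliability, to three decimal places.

Series (U2 and U3): 0.90000 × 0.84000 = 0.75600
Series (U4 and U5): 0.91000 × 0.78000 = 0.70980
Parallel (U1, [0.75600], and [0.70980]): 1 − (1 − 0.89000)(1 − 0.75600)(1 − 0.70980) = 0.99221
Series ([0.99221] and U6): 0.99221 × 0.79000 = 0.784

0.784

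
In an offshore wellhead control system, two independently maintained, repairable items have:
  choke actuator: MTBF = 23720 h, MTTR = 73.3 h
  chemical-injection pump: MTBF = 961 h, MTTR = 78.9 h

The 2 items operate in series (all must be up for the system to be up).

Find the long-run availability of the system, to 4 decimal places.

0.9213

A(choke actuator) = MTBF/(MTBF+MTTR) = 23720/(23720+73.3) = 0.996919
A(chemical-injection pump) = MTBF/(MTBF+MTTR) = 961/(961+78.9) = 0.924127
Series availability: 0.996919 × 0.924127 = 0.9213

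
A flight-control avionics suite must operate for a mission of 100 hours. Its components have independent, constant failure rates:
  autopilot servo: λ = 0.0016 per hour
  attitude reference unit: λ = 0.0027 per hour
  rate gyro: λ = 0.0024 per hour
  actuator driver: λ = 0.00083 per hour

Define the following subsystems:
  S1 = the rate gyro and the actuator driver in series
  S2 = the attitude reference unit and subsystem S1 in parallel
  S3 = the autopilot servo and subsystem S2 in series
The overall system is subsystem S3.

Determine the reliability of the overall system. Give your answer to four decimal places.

R(autopilot servo) = exp(−0.0016 × 100) = 0.852144
R(attitude reference unit) = exp(−0.0027 × 100) = 0.763379
R(rate gyro) = exp(−0.0024 × 100) = 0.786628
R(actuator driver) = exp(−0.00083 × 100) = 0.920351
Series (rate gyro and actuator driver): 0.786628 × 0.920351 = 0.723974
Parallel (attitude reference unit and [0.723974]): 1 − (1 − 0.763379)(1 − 0.723974) = 0.934686
Series (autopilot servo and [0.934686]): 0.852144 × 0.934686 = 0.7965

0.7965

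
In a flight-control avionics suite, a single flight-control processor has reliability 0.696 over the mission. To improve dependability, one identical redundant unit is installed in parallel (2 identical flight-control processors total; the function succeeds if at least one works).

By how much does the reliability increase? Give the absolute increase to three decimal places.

0.212

R_before = 0.696
R_after = 1 − (1 − 0.696)^2 = 0.908
ΔR = 0.908 − 0.696 = 0.212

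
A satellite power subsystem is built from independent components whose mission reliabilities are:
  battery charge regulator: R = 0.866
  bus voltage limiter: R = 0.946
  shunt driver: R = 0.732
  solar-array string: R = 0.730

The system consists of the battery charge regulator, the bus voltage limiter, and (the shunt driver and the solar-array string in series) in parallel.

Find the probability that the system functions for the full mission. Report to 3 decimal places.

Series (shunt driver and solar-array string): 0.73200 × 0.73000 = 0.53436
Parallel (battery charge regulator, bus voltage limiter, and [0.53436]): 1 − (1 − 0.86600)(1 − 0.94600)(1 − 0.53436) = 0.997

0.997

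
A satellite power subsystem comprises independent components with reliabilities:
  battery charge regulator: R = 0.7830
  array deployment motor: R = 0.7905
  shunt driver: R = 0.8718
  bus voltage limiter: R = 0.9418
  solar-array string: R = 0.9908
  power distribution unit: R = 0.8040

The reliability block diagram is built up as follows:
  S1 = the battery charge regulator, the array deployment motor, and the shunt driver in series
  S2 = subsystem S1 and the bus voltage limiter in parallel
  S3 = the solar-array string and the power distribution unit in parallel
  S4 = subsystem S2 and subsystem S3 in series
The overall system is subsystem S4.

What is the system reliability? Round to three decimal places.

Series (battery charge regulator, array deployment motor, and shunt driver): 0.78300 × 0.79050 × 0.87180 = 0.53961
Parallel ([0.53961] and bus voltage limiter): 1 − (1 − 0.53961)(1 − 0.94180) = 0.97321
Parallel (solar-array string and power distribution unit): 1 − (1 − 0.99080)(1 − 0.80400) = 0.99820
Series ([0.97321] and [0.99820]): 0.97321 × 0.99820 = 0.971

0.971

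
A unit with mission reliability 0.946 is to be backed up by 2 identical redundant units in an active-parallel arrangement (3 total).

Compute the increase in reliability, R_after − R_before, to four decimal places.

0.0538

R_before = 0.946
R_after = 1 − (1 − 0.946)^3 = 0.9998
ΔR = 0.9998 − 0.946 = 0.0538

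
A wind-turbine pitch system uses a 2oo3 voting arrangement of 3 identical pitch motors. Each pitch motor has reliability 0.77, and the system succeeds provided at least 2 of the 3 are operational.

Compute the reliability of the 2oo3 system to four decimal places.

0.8656

R = Σ_{i=2}^{3} C(3,i) p^i (1−p)^{3−i} with p = 0.77
C(3,2)·0.77^2·0.23^1 = 0.409101
C(3,3)·0.77^3·0.23^0 = 0.456533
Sum = 0.8656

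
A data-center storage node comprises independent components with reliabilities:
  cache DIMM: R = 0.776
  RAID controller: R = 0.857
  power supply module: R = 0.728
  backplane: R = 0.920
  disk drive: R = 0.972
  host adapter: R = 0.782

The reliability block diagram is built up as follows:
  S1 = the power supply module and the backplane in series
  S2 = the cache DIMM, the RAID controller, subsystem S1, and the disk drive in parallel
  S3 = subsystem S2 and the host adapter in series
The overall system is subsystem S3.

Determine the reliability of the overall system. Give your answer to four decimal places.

0.7818

Series (power supply module and backplane): 0.728000 × 0.920000 = 0.669760
Parallel (cache DIMM, RAID controller, [0.669760], and disk drive): 1 − (1 − 0.776000)(1 − 0.857000)(1 − 0.669760)(1 − 0.972000) = 0.999704
Series ([0.999704] and host adapter): 0.999704 × 0.782000 = 0.7818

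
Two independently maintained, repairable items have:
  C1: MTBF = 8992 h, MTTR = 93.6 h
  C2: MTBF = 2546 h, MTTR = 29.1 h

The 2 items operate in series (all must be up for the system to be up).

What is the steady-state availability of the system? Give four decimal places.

A(C1) = MTBF/(MTBF+MTTR) = 8992/(8992+93.6) = 0.989698
A(C2) = MTBF/(MTBF+MTTR) = 2546/(2546+29.1) = 0.988699
Series availability: 0.989698 × 0.988699 = 0.9785

0.9785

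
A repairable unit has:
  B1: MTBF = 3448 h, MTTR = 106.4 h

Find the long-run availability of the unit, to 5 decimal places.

A(B1) = MTBF/(MTBF+MTTR) = 3448/(3448+106.4) = 0.97007

0.97007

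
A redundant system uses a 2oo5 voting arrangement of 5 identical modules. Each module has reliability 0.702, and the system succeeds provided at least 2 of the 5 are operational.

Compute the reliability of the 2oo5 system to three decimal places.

R = Σ_{i=2}^{5} C(5,i) p^i (1−p)^{5−i} with p = 0.702
C(5,2)·0.702^2·0.298^3 = 0.13041
C(5,3)·0.702^3·0.298^2 = 0.30722
C(5,4)·0.702^4·0.298^1 = 0.36186
C(5,5)·0.702^5·0.298^0 = 0.17048
Sum = 0.970

0.970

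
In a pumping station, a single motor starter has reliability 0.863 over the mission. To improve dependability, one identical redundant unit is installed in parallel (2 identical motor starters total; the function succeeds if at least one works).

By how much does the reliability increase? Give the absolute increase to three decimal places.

0.118

R_before = 0.863
R_after = 1 − (1 − 0.863)^2 = 0.981
ΔR = 0.981 − 0.863 = 0.118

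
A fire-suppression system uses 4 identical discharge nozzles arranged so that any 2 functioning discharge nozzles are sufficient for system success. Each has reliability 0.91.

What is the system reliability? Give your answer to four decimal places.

0.9973

R = Σ_{i=2}^{4} C(4,i) p^i (1−p)^{4−i} with p = 0.91
C(4,2)·0.91^2·0.09^2 = 0.040246
C(4,3)·0.91^3·0.09^1 = 0.271286
C(4,4)·0.91^4·0.09^0 = 0.685750
Sum = 0.9973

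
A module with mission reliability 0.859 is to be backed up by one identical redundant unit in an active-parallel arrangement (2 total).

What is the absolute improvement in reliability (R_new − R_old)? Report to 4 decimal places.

0.1211

R_before = 0.859
R_after = 1 − (1 − 0.859)^2 = 0.9801
ΔR = 0.9801 − 0.859 = 0.1211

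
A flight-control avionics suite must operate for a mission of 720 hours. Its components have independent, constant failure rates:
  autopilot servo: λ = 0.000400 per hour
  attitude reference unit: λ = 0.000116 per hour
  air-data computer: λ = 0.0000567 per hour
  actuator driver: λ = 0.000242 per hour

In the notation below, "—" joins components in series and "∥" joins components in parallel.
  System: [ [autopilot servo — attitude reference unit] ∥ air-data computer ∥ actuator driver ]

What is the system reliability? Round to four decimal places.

R(autopilot servo) = exp(−0.000400 × 720) = 0.749762
R(attitude reference unit) = exp(−0.000116 × 720) = 0.919873
R(air-data computer) = exp(−0.0000567 × 720) = 0.959998
R(actuator driver) = exp(−0.000242 × 720) = 0.840095
Series (autopilot servo and attitude reference unit): 0.749762 × 0.919873 = 0.689686
Parallel ([0.689686], air-data computer, and actuator driver): 1 − (1 − 0.689686)(1 − 0.959998)(1 − 0.840095) = 0.9980

0.9980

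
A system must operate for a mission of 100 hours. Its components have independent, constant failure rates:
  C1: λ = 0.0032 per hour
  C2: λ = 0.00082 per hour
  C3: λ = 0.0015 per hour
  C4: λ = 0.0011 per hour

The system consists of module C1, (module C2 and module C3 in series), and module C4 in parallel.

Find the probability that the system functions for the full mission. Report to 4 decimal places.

0.9941

R(C1) = exp(−0.0032 × 100) = 0.726149
R(C2) = exp(−0.00082 × 100) = 0.921272
R(C3) = exp(−0.0015 × 100) = 0.860708
R(C4) = exp(−0.0011 × 100) = 0.895834
Series (C2 and C3): 0.921272 × 0.860708 = 0.792946
Parallel (C1, [0.792946], and C4): 1 − (1 − 0.726149)(1 − 0.792946)(1 − 0.895834) = 0.9941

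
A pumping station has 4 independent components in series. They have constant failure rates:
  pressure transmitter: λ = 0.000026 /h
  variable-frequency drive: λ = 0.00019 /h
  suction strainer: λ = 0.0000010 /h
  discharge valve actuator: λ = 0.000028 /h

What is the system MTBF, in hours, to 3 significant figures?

4080

Series of exponential components: λ_sys = Σ λ_i
λ_sys = 0.000026 + 0.00019 + 0.0000010 + 0.000028 = 2.4500e-04 /h
MTBF = 1 / λ_sys = 4080 h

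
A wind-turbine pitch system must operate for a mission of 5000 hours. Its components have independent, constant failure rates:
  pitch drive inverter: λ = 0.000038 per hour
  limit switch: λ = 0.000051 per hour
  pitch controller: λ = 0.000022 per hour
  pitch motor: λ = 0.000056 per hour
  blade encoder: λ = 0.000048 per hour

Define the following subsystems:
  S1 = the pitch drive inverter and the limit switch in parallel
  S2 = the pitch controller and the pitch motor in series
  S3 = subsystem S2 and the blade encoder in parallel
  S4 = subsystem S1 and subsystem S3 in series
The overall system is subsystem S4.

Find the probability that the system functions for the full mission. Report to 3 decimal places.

R(pitch drive inverter) = exp(−0.000038 × 5000) = 0.82696
R(limit switch) = exp(−0.000051 × 5000) = 0.77492
R(pitch controller) = exp(−0.000022 × 5000) = 0.89583
R(pitch motor) = exp(−0.000056 × 5000) = 0.75578
R(blade encoder) = exp(−0.000048 × 5000) = 0.78663
Parallel (pitch drive inverter and limit switch): 1 − (1 − 0.82696)(1 − 0.77492) = 0.96105
Series (pitch controller and pitch motor): 0.89583 × 0.75578 = 0.67705
Parallel ([0.67705] and blade encoder): 1 − (1 − 0.67705)(1 − 0.78663) = 0.93109
Series ([0.96105] and [0.93109]): 0.96105 × 0.93109 = 0.895

0.895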